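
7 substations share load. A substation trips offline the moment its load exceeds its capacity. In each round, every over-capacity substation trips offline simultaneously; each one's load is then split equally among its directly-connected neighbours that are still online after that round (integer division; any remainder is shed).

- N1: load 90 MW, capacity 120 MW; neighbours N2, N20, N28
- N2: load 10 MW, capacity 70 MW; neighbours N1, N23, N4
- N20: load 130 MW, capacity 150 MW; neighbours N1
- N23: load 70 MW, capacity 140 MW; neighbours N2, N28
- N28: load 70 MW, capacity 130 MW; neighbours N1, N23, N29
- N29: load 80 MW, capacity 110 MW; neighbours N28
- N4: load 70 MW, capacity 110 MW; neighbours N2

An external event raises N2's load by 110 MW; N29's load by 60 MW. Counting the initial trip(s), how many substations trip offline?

6

Round 1 — N2 at 120 > 70; N29 at 140 > 110. N2, N29 trip offline.
  N2 sheds 120 MW to N1, N23, N4: 40 each.
    N1: 90+40 = 130 > 120
    N23: 70+40 = 110 ≤ 140
    N4: 70+40 = 110 ≤ 110
  N29 sheds 140 MW to N28: 140 each.
    N28: 70+140 = 210 > 130
Round 2 — N1, N28 trip offline.
  N1 sheds 130 MW to N20: 130 each.
    N20: 130+130 = 260 > 150
  N28 sheds 210 MW to N23: 210 each.
    N23: 110+210 = 320 > 140
Round 3 — N20, N23 trip offline.
  N20 sheds 260 MW: no online neighbours, lost.
  N23 sheds 320 MW: no online neighbours, lost.
No further trips.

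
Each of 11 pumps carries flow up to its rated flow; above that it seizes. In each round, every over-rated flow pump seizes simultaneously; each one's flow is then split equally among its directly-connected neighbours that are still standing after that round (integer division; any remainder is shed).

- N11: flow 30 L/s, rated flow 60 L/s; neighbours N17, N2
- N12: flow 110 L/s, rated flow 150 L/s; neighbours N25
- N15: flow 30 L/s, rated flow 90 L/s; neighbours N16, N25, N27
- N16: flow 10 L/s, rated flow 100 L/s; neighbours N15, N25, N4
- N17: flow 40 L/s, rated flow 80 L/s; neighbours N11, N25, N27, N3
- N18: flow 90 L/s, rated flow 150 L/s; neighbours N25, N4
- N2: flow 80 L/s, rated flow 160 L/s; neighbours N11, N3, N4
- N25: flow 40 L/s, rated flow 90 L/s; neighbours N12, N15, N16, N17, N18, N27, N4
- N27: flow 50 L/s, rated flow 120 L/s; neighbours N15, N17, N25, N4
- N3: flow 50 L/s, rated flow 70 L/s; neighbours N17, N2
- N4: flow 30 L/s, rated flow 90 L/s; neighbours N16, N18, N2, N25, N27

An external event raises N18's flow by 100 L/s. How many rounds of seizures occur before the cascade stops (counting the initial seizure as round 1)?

2

Round 1 — N18 at 190 > 150. N18 seizes.
  N18 sheds 190 L/s to N25, N4: 95 each.
    N25: 40+95 = 135 > 90
    N4: 30+95 = 125 > 90
Round 2 — N25, N4 seize.
  N25 sheds 135 L/s to N12, N15, N16, N17, N27: 27 each.
    N12: 110+27 = 137 ≤ 150
    N15: 30+27 = 57 ≤ 90
    N16: 10+27 = 37 ≤ 100
    N17: 40+27 = 67 ≤ 80
    N27: 50+27 = 77 ≤ 120
  N4 sheds 125 L/s to N16, N2, N27: 41 each (2 lost).
    N16: 37+41 = 78 ≤ 100
    N2: 80+41 = 121 ≤ 160
    N27: 77+41 = 118 ≤ 120
No further seizures.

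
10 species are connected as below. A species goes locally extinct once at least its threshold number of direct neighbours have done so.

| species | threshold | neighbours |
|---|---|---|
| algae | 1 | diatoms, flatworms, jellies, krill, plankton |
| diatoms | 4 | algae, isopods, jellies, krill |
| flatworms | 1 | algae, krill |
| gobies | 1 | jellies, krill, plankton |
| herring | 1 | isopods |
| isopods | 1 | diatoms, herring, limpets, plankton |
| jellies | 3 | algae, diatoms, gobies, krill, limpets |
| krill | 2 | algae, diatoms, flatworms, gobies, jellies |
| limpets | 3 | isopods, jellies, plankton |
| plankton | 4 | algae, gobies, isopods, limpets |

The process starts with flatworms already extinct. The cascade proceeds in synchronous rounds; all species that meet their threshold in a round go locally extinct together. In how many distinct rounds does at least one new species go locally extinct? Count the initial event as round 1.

Round 1 — flatworms goes locally extinct (initial).
Round 2 — checking thresholds:
  algae: 1 of 5 neighbours ≥ 1, goes locally extinct.
  krill: 1 of 5 neighbours < 2, not yet.
Round 3 — checking thresholds:
  diatoms: 1 of 4 neighbours < 4, not yet.
  jellies: 1 of 5 neighbours < 3, not yet.
  krill: 2 of 5 neighbours ≥ 2, goes locally extinct.
  plankton: 1 of 4 neighbours < 4, not yet.
Round 4 — checking thresholds:
  diatoms: 2 of 4 neighbours < 4, not yet.
  gobies: 1 of 3 neighbours ≥ 1, goes locally extinct.
  jellies: 2 of 5 neighbours < 3, not yet.
  plankton: 1 of 4 neighbours < 4, not yet.
Round 5 — checking thresholds:
  diatoms: 2 of 4 neighbours < 4, not yet.
  jellies: 3 of 5 neighbours ≥ 3, goes locally extinct.
  plankton: 2 of 4 neighbours < 4, not yet.
Round 6 — no new extinctions; cascade stops.

5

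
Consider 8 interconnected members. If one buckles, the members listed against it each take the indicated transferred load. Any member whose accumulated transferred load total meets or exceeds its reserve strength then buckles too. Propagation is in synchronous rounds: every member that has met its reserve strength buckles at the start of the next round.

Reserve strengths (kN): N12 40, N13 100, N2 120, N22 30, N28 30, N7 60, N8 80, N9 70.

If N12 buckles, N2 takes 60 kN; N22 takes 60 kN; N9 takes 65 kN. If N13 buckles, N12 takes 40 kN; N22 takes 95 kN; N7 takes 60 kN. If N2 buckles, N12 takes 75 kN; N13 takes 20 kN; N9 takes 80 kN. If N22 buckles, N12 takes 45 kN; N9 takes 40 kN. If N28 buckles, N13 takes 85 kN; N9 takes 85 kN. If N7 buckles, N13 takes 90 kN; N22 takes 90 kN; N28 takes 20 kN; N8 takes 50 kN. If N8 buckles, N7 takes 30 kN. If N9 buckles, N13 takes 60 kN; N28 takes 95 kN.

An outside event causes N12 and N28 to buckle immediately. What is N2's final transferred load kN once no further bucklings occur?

60

Round 1 — N12, N28 buckle (initial).
  N13: +85 → 85 < 100
  N2: +60 → 60 < 120
  N22: +60 → 60 ≥ 30
  N9: +65+85 → 150 ≥ 70
Round 2 — N22, N9 buckle.
  N13: +60 → 145 ≥ 100
Round 3 — N13 buckles.
  N7: +60 → 60 ≥ 60
Round 4 — N7 buckles.
  N8: +50 → 50 < 80
No further bucklings.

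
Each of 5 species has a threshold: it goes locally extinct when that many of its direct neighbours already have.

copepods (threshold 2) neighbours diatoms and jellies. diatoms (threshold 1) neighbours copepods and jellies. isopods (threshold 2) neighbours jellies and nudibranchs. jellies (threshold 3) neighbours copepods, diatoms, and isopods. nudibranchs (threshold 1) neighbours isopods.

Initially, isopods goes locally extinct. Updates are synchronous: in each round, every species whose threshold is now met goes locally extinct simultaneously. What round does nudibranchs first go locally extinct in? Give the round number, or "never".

2

Round 1 — isopods goes locally extinct (initial).
Round 2 — checking thresholds:
  jellies: 1 of 3 neighbours < 3, not yet.
  nudibranchs: 1 of 1 neighbours ≥ 1, goes locally extinct.
Round 3 — no new extinctions; cascade stops.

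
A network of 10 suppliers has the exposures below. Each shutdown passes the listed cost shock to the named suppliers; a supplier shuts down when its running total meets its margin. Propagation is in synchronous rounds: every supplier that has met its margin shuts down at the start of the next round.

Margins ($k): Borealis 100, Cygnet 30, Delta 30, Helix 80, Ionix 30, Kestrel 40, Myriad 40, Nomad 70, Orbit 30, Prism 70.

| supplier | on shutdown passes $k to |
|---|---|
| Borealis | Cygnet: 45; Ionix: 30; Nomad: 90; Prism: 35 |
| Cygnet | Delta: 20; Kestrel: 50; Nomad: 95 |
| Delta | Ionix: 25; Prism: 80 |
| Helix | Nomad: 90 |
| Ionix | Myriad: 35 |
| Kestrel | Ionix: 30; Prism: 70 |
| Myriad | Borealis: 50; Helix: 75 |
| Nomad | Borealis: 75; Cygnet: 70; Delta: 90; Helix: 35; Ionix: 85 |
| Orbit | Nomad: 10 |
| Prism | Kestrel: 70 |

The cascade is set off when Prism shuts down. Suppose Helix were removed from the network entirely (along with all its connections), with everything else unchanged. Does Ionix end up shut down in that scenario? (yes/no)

yes

With Helix removed:
Round 1 — Prism shuts down (initial).
  Kestrel: +70 → 70 ≥ 40
Round 2 — Kestrel shuts down.
  Ionix: +30 → 30 ≥ 30
Round 3 — Ionix shuts down.
  Myriad: +35 → 35 < 40
No further shutdowns.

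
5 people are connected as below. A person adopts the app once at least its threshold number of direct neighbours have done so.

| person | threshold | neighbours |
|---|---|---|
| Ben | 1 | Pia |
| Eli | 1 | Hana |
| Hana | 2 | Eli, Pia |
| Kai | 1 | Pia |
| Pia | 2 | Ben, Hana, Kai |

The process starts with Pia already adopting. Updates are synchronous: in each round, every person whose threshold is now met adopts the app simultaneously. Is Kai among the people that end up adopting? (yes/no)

yes

Round 1 — Pia adopts the app (initial).
Round 2 — checking thresholds:
  Ben: 1 of 1 neighbours ≥ 1, adopts the app.
  Hana: 1 of 2 neighbours < 2, holds.
  Kai: 1 of 1 neighbours ≥ 1, adopts the app.
Round 3 — no new adoptions; cascade stops.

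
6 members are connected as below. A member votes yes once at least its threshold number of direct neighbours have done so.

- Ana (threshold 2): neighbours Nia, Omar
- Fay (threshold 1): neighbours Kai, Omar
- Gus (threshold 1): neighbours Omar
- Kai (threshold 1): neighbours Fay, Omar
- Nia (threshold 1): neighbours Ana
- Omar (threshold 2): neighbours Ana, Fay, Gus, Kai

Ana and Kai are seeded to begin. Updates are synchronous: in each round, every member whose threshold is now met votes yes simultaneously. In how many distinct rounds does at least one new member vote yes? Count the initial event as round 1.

Round 1 — Ana, Kai vote yes (initial).
Round 2 — checking thresholds:
  Fay: 1 of 2 neighbours ≥ 1, votes yes.
  Nia: 1 of 1 neighbours ≥ 1, votes yes.
  Omar: 2 of 4 neighbours ≥ 2, votes yes.
Round 3 — checking thresholds:
  Gus: 1 of 1 neighbours ≥ 1, votes yes.
Round 4 — no new yes votes; cascade stops.

3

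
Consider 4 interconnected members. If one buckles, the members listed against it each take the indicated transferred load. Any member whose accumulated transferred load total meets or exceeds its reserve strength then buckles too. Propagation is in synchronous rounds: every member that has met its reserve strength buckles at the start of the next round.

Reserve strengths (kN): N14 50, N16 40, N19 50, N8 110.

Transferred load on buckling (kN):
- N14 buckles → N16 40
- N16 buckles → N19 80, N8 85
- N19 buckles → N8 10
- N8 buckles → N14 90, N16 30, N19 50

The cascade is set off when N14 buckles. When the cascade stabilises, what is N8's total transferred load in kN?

Round 1 — N14 buckles (initial).
  N16: +40 → 40 ≥ 40
Round 2 — N16 buckles.
  N19: +80 → 80 ≥ 50
  N8: +85 → 85 < 110
Round 3 — N19 buckles.
  N8: +10 → 95 < 110
No further bucklings.

95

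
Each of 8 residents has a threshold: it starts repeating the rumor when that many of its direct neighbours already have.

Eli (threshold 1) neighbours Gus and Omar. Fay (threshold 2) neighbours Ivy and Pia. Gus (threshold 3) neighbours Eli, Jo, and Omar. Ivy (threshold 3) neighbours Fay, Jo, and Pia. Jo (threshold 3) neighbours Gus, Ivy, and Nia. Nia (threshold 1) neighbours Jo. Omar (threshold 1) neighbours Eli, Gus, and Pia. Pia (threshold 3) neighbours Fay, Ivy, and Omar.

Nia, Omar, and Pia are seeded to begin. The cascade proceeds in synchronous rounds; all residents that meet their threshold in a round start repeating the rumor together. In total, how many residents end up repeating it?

4

Round 1 — Nia, Omar, Pia start repeating the rumor (initial).
Round 2 — checking thresholds:
  Eli: 1 of 2 neighbours ≥ 1, starts repeating the rumor.
  Fay: 1 of 2 neighbours < 2, below threshold.
  Gus: 1 of 3 neighbours < 3, below threshold.
  Ivy: 1 of 3 neighbours < 3, below threshold.
  Jo: 1 of 3 neighbours < 3, below threshold.
Round 3 — no new spreads; cascade stops.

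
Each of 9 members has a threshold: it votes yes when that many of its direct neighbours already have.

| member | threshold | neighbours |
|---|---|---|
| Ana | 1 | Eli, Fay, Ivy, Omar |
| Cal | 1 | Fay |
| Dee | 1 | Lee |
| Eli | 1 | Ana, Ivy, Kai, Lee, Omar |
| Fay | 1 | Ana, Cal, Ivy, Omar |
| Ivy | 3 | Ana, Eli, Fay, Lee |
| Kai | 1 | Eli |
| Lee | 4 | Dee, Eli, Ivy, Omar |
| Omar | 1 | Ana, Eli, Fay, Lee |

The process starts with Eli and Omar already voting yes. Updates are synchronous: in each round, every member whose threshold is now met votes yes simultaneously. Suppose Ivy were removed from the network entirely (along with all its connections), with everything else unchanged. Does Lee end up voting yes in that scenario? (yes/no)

no

With Ivy removed:
Round 1 — Eli, Omar vote yes (initial).
Round 2 — checking thresholds:
  Ana: 2 of 3 neighbours ≥ 1, votes yes.
  Fay: 1 of 3 neighbours ≥ 1, votes yes.
  Kai: 1 of 1 neighbours ≥ 1, votes yes.
  Lee: 2 of 3 neighbours < 4, holds.
Round 3 — checking thresholds:
  Cal: 1 of 1 neighbours ≥ 1, votes yes.
  Lee: 2 of 3 neighbours < 4, holds.
Round 4 — no new yes votes; cascade stops.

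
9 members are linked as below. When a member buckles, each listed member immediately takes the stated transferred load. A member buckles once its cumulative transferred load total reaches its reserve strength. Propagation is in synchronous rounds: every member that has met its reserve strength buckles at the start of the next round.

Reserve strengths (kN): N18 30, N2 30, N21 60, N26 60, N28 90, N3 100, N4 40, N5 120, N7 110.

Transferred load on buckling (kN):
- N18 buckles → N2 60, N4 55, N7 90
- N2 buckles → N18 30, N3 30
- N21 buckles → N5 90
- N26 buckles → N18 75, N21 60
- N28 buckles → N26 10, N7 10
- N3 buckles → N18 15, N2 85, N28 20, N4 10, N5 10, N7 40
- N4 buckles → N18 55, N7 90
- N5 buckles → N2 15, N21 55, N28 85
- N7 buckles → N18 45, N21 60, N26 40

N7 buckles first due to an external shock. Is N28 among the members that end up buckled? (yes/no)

no

Round 1 — N7 buckles (initial).
  N18: +45 → 45 ≥ 30
  N21: +60 → 60 ≥ 60
  N26: +40 → 40 < 60
Round 2 — N18, N21 buckle.
  N2: +60 → 60 ≥ 30
  N4: +55 → 55 ≥ 40
  N5: +90 → 90 < 120
Round 3 — N2, N4 buckle.
  N3: +30 → 30 < 100
No further bucklings.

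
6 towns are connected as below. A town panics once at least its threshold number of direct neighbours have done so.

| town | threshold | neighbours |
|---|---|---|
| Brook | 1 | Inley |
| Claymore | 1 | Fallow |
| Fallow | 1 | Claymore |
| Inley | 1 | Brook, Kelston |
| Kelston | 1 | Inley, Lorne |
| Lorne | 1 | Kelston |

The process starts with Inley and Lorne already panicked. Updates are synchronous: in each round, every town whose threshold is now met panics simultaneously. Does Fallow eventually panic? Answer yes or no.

Round 1 — Inley, Lorne panic (initial).
Round 2 — checking thresholds:
  Brook: 1 of 1 neighbours ≥ 1, panics.
  Kelston: 2 of 2 neighbours ≥ 1, panics.
Round 3 — no new panics; cascade stops.

no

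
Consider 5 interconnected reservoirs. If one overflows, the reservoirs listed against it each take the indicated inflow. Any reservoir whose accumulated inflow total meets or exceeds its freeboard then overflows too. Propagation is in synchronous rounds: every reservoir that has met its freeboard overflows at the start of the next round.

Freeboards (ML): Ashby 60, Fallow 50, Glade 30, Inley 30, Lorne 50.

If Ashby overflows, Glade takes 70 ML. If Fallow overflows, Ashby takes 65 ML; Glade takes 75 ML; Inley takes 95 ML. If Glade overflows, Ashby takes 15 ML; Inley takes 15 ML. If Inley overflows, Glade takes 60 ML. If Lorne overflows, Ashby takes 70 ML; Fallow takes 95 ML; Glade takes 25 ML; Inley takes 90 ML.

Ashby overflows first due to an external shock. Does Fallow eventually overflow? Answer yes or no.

Round 1 — Ashby overflows (initial).
  Glade: +70 → 70 ≥ 30
Round 2 — Glade overflows.
  Inley: +15 → 15 < 30
No further overflows.

no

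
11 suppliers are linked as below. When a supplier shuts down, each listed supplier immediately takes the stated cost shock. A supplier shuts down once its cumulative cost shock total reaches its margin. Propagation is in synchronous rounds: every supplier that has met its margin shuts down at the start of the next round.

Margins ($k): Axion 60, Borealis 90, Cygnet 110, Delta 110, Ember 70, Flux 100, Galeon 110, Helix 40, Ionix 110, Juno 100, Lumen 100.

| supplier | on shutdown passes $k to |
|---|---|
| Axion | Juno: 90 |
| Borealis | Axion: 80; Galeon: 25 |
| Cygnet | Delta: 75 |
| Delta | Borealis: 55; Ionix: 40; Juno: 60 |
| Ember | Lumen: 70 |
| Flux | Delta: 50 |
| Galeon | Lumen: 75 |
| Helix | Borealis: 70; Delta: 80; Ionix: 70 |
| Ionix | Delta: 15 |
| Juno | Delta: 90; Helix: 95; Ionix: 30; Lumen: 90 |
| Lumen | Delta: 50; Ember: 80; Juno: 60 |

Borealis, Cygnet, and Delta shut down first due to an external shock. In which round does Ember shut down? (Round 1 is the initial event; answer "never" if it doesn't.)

never

Round 1 — Borealis, Cygnet, Delta shut down (initial).
  Axion: +80 → 80 ≥ 60
  Galeon: +25 → 25 < 110
  Ionix: +40 → 40 < 110
  Juno: +60 → 60 < 100
Round 2 — Axion shuts down.
  Juno: +90 → 150 ≥ 100
Round 3 — Juno shuts down.
  Helix: +95 → 95 ≥ 40
  Ionix: +30 → 70 < 110
  Lumen: +90 → 90 < 100
Round 4 — Helix shuts down.
  Ionix: +70 → 140 ≥ 110
Round 5 — Ionix shuts down.
No further shutdowns.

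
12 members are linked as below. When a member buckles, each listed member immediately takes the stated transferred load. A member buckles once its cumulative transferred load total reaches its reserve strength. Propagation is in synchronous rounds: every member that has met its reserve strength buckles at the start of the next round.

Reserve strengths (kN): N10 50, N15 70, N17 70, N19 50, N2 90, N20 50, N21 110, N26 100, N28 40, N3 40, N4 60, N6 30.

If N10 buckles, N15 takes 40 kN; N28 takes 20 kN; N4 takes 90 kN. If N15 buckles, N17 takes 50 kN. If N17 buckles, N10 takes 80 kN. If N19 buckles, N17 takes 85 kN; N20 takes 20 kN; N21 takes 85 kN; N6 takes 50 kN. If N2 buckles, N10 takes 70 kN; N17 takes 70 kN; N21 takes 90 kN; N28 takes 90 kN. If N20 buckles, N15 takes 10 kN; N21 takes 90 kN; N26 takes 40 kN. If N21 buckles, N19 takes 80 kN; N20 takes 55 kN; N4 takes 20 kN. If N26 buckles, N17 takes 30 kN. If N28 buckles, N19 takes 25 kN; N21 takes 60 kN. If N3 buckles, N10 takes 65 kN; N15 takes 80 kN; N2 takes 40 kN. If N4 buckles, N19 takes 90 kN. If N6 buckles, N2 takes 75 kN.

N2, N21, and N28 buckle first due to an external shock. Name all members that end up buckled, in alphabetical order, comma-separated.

N10, N17, N19, N2, N20, N21, N28, N4, N6

Round 1 — N2, N21, N28 buckle (initial).
  N10: +70 → 70 ≥ 50
  N17: +70 → 70 ≥ 70
  N19: +80+25 → 105 ≥ 50
  N20: +55 → 55 ≥ 50
  N4: +20 → 20 < 60
Round 2 — N10, N17, N19, N20 buckle.
  N15: +40+10 → 50 < 70
  N26: +40 → 40 < 100
  N4: +90 → 110 ≥ 60
  N6: +50 → 50 ≥ 30
Round 3 — N4, N6 buckle.
No further bucklings.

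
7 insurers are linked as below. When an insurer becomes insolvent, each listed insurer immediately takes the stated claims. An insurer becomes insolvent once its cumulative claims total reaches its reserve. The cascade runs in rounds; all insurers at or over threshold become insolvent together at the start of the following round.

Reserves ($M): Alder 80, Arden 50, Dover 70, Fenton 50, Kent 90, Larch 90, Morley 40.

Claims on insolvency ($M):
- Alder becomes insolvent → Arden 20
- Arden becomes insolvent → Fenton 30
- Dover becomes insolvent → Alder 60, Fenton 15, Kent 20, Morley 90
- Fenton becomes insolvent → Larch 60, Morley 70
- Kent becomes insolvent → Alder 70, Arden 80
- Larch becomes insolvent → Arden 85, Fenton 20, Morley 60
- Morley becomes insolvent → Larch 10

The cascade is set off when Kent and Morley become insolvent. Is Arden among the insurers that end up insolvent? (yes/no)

yes

Round 1 — Kent, Morley become insolvent (initial).
  Alder: +70 → 70 < 80
  Arden: +80 → 80 ≥ 50
  Larch: +10 → 10 < 90
Round 2 — Arden becomes insolvent.
  Fenton: +30 → 30 < 50
No further insolvencies.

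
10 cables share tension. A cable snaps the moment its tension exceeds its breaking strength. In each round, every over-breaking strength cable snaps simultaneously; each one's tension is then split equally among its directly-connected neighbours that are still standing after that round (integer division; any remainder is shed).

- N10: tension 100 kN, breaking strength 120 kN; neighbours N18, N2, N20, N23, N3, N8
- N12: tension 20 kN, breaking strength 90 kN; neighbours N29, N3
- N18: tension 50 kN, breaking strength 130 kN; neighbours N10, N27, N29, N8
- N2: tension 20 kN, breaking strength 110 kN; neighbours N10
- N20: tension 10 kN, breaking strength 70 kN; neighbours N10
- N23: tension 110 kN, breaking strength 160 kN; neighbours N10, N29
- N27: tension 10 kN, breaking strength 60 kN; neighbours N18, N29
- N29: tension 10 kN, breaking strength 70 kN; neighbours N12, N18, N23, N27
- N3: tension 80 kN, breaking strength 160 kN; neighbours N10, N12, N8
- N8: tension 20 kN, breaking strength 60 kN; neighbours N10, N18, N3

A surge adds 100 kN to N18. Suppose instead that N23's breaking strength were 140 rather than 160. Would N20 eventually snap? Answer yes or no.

no

With N23's breaking strength at 140:
Round 1 — N18 at 150 > 130. N18 snaps.
  N18 sheds 150 kN to N10, N27, N29, N8: 37 each (2 lost).
    N10: 100+37 = 137 > 120
    N27: 10+37 = 47 ≤ 60
    N29: 10+37 = 47 ≤ 70
    N8: 20+37 = 57 ≤ 60
Round 2 — N10 snaps.
  N10 sheds 137 kN to N2, N20, N23, N3, N8: 27 each (2 lost).
    N2: 20+27 = 47 ≤ 110
    N20: 10+27 = 37 ≤ 70
    N23: 110+27 = 137 ≤ 140
    N3: 80+27 = 107 ≤ 160
    N8: 57+27 = 84 > 60
Round 3 — N8 snaps.
  N8 sheds 84 kN to N3: 84 each.
    N3: 107+84 = 191 > 160
Round 4 — N3 snaps.
  N3 sheds 191 kN to N12: 191 each.
    N12: 20+191 = 211 > 90
Round 5 — N12 snaps.
  N12 sheds 211 kN to N29: 211 each.
    N29: 47+211 = 258 > 70
Round 6 — N29 snaps.
  N29 sheds 258 kN to N23, N27: 129 each.
    N23: 137+129 = 266 > 140
    N27: 47+129 = 176 > 60
Round 7 — N23, N27 snap.
  N23 sheds 266 kN: no online neighbours, lost.
  N27 sheds 176 kN: no online neighbours, lost.
No further breaks.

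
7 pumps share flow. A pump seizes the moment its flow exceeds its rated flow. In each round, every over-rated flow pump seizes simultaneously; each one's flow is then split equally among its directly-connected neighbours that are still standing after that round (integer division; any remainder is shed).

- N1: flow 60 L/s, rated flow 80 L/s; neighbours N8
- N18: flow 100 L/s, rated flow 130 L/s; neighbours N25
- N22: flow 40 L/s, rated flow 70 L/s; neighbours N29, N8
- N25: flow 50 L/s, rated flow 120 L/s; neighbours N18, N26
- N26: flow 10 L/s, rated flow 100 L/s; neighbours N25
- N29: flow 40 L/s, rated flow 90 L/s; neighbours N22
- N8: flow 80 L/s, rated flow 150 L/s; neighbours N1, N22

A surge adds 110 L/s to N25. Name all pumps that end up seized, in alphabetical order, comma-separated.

N18, N25

Round 1 — N25 at 160 > 120. N25 seizes.
  N25 sheds 160 L/s to N18, N26: 80 each.
    N18: 100+80 = 180 > 130
    N26: 10+80 = 90 ≤ 100
Round 2 — N18 seizes.
  N18 sheds 180 L/s: no online neighbours, lost.
No further seizures.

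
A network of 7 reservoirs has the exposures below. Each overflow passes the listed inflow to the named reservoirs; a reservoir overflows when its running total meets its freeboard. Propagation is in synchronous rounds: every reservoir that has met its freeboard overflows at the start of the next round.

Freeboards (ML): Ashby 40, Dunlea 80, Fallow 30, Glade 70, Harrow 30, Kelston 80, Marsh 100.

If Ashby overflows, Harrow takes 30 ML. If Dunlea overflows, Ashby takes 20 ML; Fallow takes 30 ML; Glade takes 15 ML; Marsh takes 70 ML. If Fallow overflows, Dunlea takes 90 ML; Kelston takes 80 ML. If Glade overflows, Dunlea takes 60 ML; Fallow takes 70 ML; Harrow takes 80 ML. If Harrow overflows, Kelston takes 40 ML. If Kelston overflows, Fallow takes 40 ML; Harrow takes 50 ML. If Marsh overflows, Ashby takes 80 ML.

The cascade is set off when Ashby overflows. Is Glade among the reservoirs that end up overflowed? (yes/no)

no

Round 1 — Ashby overflows (initial).
  Harrow: +30 → 30 ≥ 30
Round 2 — Harrow overflows.
  Kelston: +40 → 40 < 80
No further overflows.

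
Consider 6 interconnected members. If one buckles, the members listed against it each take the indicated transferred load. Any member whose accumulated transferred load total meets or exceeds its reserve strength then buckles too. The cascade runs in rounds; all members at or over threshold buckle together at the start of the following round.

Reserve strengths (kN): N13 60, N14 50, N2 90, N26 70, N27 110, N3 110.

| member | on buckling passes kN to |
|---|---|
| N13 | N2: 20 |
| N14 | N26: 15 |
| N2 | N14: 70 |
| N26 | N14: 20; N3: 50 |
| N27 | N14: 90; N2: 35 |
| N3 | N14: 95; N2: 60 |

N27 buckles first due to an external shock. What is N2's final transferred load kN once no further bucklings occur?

Round 1 — N27 buckles (initial).
  N14: +90 → 90 ≥ 50
  N2: +35 → 35 < 90
Round 2 — N14 buckles.
  N26: +15 → 15 < 70
No further bucklings.

35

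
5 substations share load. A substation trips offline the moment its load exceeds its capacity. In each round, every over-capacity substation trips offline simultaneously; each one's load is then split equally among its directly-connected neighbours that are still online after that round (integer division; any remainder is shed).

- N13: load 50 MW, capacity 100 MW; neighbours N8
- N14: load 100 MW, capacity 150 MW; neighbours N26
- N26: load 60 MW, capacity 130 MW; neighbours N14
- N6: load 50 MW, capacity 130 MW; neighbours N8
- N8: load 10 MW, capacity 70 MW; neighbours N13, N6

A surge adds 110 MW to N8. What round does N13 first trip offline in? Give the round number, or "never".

2

Round 1 — N8 at 120 > 70. N8 trips offline.
  N8 sheds 120 MW to N13, N6: 60 each.
    N13: 50+60 = 110 > 100
    N6: 50+60 = 110 ≤ 130
Round 2 — N13 trips offline.
  N13 sheds 110 MW: no online neighbours, lost.
No further trips.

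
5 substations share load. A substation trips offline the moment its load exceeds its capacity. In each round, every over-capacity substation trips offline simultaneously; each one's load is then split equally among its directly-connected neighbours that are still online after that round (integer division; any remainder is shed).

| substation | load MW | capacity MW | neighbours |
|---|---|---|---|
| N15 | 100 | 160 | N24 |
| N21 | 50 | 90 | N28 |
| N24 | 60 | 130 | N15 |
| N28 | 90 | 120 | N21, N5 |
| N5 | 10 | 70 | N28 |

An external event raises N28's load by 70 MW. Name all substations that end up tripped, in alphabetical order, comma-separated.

N21, N28, N5

Round 1 — N28 at 160 > 120. N28 trips offline.
  N28 sheds 160 MW to N21, N5: 80 each.
    N21: 50+80 = 130 > 90
    N5: 10+80 = 90 > 70
Round 2 — N21, N5 trip offline.
  N21 sheds 130 MW: no online neighbours, lost.
  N5 sheds 90 MW: no online neighbours, lost.
No further trips.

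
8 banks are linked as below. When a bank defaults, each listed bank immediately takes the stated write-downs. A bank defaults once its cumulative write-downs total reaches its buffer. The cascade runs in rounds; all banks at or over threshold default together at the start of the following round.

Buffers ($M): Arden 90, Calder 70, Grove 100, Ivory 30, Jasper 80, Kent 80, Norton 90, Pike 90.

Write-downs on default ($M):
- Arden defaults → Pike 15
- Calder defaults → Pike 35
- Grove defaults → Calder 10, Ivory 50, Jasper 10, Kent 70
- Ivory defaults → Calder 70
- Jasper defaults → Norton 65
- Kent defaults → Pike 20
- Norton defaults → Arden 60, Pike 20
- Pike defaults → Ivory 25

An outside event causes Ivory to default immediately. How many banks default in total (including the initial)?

2

Round 1 — Ivory defaults (initial).
  Calder: +70 → 70 ≥ 70
Round 2 — Calder defaults.
  Pike: +35 → 35 < 90
No further defaults.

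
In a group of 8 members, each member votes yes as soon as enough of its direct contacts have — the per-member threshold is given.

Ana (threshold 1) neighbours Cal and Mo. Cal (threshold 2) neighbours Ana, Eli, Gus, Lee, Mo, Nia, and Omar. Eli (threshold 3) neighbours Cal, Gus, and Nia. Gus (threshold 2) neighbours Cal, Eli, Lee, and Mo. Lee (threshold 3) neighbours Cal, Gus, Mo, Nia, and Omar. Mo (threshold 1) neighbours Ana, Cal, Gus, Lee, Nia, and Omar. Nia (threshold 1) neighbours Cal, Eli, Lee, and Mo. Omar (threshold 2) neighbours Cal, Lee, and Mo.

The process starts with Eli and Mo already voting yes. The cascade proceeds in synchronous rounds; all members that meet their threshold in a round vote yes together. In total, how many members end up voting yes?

Round 1 — Eli, Mo vote yes (initial).
Round 2 — checking thresholds:
  Ana: 1 of 2 neighbours ≥ 1, votes yes.
  Cal: 2 of 7 neighbours ≥ 2, votes yes.
  Gus: 2 of 4 neighbours ≥ 2, votes yes.
  Lee: 1 of 5 neighbours < 3, below threshold.
  Nia: 2 of 4 neighbours ≥ 1, votes yes.
  Omar: 1 of 3 neighbours < 2, below threshold.
Round 3 — checking thresholds:
  Lee: 4 of 5 neighbours ≥ 3, votes yes.
  Omar: 2 of 3 neighbours ≥ 2, votes yes.
Round 4 — no new yes votes; cascade stops.

8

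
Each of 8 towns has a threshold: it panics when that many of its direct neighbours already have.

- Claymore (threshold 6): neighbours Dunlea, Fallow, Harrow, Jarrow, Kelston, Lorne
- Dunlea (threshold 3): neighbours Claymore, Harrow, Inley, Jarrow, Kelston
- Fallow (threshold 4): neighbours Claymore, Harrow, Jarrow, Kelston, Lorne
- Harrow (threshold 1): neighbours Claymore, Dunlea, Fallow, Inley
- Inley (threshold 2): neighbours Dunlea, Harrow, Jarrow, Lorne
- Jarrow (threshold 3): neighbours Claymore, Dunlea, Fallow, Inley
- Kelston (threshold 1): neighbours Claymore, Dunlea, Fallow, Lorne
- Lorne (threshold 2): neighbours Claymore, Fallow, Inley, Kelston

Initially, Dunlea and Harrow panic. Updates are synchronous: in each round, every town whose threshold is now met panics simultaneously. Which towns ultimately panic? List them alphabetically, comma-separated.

Round 1 — Dunlea, Harrow panic (initial).
Round 2 — checking thresholds:
  Claymore: 2 of 6 neighbours < 6, below threshold.
  Fallow: 1 of 5 neighbours < 4, below threshold.
  Inley: 2 of 4 neighbours ≥ 2, panics.
  Jarrow: 1 of 4 neighbours < 3, below threshold.
  Kelston: 1 of 4 neighbours ≥ 1, panics.
Round 3 — checking thresholds:
  Claymore: 3 of 6 neighbours < 6, below threshold.
  Fallow: 2 of 5 neighbours < 4, below threshold.
  Jarrow: 2 of 4 neighbours < 3, below threshold.
  Lorne: 2 of 4 neighbours ≥ 2, panics.
Round 4 — no new panics; cascade stops.

Dunlea, Harrow, Inley, Kelston, Lorne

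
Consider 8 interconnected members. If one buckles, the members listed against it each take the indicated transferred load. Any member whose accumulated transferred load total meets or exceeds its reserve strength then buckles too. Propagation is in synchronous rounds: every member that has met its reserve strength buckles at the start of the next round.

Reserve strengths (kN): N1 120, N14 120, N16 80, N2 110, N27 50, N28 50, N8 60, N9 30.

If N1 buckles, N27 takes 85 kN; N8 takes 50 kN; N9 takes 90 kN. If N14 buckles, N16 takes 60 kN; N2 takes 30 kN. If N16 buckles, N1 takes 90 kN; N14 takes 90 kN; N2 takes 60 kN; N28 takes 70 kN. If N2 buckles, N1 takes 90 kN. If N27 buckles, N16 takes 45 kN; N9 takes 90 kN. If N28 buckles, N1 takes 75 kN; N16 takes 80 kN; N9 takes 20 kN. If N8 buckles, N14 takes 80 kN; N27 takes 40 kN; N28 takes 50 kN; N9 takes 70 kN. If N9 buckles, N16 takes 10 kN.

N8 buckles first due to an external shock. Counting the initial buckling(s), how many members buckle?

Round 1 — N8 buckles (initial).
  N14: +80 → 80 < 120
  N27: +40 → 40 < 50
  N28: +50 → 50 ≥ 50
  N9: +70 → 70 ≥ 30
Round 2 — N28, N9 buckle.
  N1: +75 → 75 < 120
  N16: +80+10 → 90 ≥ 80
Round 3 — N16 buckles.
  N1: +90 → 165 ≥ 120
  N14: +90 → 170 ≥ 120
  N2: +60 → 60 < 110
Round 4 — N1, N14 buckle.
  N2: +30 → 90 < 110
  N27: +85 → 125 ≥ 50
Round 5 — N27 buckles.
No further bucklings.

7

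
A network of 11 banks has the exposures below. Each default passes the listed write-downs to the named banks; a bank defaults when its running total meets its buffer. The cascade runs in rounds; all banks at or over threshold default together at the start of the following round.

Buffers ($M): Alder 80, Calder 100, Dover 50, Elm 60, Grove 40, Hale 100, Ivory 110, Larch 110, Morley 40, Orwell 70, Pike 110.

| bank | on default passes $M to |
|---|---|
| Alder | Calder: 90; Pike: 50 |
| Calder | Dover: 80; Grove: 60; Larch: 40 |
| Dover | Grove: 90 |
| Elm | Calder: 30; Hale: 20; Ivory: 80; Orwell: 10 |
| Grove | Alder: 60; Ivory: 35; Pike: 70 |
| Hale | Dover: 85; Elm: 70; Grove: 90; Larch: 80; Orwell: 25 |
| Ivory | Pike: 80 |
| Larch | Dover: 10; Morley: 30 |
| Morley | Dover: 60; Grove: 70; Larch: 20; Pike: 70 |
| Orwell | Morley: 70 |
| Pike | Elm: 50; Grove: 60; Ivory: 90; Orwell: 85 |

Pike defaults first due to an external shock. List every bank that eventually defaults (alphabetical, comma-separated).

Dover, Grove, Ivory, Morley, Orwell, Pike

Round 1 — Pike defaults (initial).
  Elm: +50 → 50 < 60
  Grove: +60 → 60 ≥ 40
  Ivory: +90 → 90 < 110
  Orwell: +85 → 85 ≥ 70
Round 2 — Grove, Orwell default.
  Alder: +60 → 60 < 80
  Ivory: +35 → 125 ≥ 110
  Morley: +70 → 70 ≥ 40
Round 3 — Ivory, Morley default.
  Dover: +60 → 60 ≥ 50
  Larch: +20 → 20 < 110
Round 4 — Dover defaults.
No further defaults.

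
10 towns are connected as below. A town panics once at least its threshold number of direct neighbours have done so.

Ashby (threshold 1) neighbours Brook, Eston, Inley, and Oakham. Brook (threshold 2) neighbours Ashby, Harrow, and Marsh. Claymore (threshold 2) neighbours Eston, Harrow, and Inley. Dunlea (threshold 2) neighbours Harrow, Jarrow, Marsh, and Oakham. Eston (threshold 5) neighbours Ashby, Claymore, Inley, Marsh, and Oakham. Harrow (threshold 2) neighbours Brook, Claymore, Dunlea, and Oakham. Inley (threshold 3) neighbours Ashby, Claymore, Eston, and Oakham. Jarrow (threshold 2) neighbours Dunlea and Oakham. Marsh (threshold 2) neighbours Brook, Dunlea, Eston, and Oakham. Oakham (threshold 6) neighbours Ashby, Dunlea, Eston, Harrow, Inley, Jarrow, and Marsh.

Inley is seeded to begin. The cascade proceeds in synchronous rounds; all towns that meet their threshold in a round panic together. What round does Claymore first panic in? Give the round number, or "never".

never

Round 1 — Inley panics (initial).
Round 2 — checking thresholds:
  Ashby: 1 of 4 neighbours ≥ 1, panics.
  Claymore: 1 of 3 neighbours < 2, holds.
  Eston: 1 of 5 neighbours < 5, holds.
  Oakham: 1 of 7 neighbours < 6, holds.
Round 3 — no new panics; cascade stops.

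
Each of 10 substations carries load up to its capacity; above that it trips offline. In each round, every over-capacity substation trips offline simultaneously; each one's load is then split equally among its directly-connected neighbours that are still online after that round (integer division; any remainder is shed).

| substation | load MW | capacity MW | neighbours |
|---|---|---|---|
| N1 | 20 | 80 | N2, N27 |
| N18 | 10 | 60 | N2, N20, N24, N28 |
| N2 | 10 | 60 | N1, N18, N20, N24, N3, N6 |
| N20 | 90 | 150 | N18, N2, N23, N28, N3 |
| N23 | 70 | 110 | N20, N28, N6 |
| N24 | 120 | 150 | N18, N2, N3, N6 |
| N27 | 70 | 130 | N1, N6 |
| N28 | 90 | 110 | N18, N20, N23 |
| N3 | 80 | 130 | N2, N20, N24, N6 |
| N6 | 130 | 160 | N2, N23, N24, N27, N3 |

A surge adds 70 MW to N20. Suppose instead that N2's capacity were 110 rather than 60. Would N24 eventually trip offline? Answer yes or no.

yes

With N2's capacity at 110:
Round 1 — N20 at 160 > 150. N20 trips offline.
  N20 sheds 160 MW to N18, N2, N23, N28, N3: 32 each.
    N18: 10+32 = 42 ≤ 60
    N2: 10+32 = 42 ≤ 110
    N23: 70+32 = 102 ≤ 110
    N28: 90+32 = 122 > 110
    N3: 80+32 = 112 ≤ 130
Round 2 — N28 trips offline.
  N28 sheds 122 MW to N18, N23: 61 each.
    N18: 42+61 = 103 > 60
    N23: 102+61 = 163 > 110
Round 3 — N18, N23 trip offline.
  N18 sheds 103 MW to N2, N24: 51 each (1 lost).
    N2: 42+51 = 93 ≤ 110
    N24: 120+51 = 171 > 150
  N23 sheds 163 MW to N6: 163 each.
    N6: 130+163 = 293 > 160
Round 4 — N24, N6 trip offline.
  N24 sheds 171 MW to N2, N3: 85 each (1 lost).
    N2: 93+85 = 178 > 110
    N3: 112+85 = 197 > 130
  N6 sheds 293 MW to N2, N27, N3: 97 each (2 lost).
    N2: 178+97 = 275 > 110
    N27: 70+97 = 167 > 130
    N3: 197+97 = 294 > 130
Round 5 — N2, N27, N3 trip offline.
  N2 sheds 275 MW to N1: 275 each.
    N1: 20+275 = 295 > 80
  N27 sheds 167 MW to N1: 167 each.
    N1: 295+167 = 462 > 80
  N3 sheds 294 MW: no online neighbours, lost.
Round 6 — N1 trips offline.
  N1 sheds 462 MW: no online neighbours, lost.
No further trips.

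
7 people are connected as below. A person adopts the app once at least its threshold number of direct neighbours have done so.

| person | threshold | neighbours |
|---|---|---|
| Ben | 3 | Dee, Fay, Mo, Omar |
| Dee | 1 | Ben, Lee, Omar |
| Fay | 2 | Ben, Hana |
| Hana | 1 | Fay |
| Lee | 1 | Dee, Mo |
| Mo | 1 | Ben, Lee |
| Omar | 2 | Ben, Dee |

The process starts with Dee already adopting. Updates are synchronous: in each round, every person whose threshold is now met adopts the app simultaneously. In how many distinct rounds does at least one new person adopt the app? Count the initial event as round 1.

3

Round 1 — Dee adopts the app (initial).
Round 2 — checking thresholds:
  Ben: 1 of 4 neighbours < 3, below threshold.
  Lee: 1 of 2 neighbours ≥ 1, adopts the app.
  Omar: 1 of 2 neighbours < 2, below threshold.
Round 3 — checking thresholds:
  Ben: 1 of 4 neighbours < 3, below threshold.
  Mo: 1 of 2 neighbours ≥ 1, adopts the app.
  Omar: 1 of 2 neighbours < 2, below threshold.
Round 4 — no new adoptions; cascade stops.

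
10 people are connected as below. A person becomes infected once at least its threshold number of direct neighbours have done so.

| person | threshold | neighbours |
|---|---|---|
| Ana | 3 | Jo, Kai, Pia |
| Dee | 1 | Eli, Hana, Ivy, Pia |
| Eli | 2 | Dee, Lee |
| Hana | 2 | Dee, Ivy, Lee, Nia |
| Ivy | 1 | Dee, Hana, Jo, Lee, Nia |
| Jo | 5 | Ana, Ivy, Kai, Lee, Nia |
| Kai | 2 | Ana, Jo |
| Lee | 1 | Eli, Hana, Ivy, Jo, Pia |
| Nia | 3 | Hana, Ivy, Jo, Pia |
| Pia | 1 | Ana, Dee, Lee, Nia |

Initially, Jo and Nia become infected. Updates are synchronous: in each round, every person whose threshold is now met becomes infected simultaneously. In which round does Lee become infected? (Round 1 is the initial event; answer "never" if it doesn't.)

Round 1 — Jo, Nia become infected (initial).
Round 2 — checking thresholds:
  Ana: 1 of 3 neighbours < 3, not yet.
  Hana: 1 of 4 neighbours < 2, not yet.
  Ivy: 2 of 5 neighbours ≥ 1, becomes infected.
  Kai: 1 of 2 neighbours < 2, not yet.
  Lee: 1 of 5 neighbours ≥ 1, becomes infected.
  Pia: 1 of 4 neighbours ≥ 1, becomes infected.
Round 3 — checking thresholds:
  Ana: 2 of 3 neighbours < 3, not yet.
  Dee: 2 of 4 neighbours ≥ 1, becomes infected.
  Eli: 1 of 2 neighbours < 2, not yet.
  Hana: 3 of 4 neighbours ≥ 2, becomes infected.
  Kai: 1 of 2 neighbours < 2, not yet.
Round 4 — checking thresholds:
  Ana: 2 of 3 neighbours < 3, not yet.
  Eli: 2 of 2 neighbours ≥ 2, becomes infected.
  Kai: 1 of 2 neighbours < 2, not yet.
Round 5 — no new infections; cascade stops.

2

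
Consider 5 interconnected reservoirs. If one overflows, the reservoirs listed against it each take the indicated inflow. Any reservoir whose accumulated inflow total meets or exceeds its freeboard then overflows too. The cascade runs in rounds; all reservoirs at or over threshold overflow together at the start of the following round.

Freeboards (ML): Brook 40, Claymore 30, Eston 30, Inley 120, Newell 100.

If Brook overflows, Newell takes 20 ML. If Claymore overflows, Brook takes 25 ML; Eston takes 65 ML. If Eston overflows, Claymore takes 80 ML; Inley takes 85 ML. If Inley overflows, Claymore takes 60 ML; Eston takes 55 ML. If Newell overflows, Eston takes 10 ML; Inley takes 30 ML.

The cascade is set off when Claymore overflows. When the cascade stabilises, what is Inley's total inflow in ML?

Round 1 — Claymore overflows (initial).
  Brook: +25 → 25 < 40
  Eston: +65 → 65 ≥ 30
Round 2 — Eston overflows.
  Inley: +85 → 85 < 120
No further overflows.

85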